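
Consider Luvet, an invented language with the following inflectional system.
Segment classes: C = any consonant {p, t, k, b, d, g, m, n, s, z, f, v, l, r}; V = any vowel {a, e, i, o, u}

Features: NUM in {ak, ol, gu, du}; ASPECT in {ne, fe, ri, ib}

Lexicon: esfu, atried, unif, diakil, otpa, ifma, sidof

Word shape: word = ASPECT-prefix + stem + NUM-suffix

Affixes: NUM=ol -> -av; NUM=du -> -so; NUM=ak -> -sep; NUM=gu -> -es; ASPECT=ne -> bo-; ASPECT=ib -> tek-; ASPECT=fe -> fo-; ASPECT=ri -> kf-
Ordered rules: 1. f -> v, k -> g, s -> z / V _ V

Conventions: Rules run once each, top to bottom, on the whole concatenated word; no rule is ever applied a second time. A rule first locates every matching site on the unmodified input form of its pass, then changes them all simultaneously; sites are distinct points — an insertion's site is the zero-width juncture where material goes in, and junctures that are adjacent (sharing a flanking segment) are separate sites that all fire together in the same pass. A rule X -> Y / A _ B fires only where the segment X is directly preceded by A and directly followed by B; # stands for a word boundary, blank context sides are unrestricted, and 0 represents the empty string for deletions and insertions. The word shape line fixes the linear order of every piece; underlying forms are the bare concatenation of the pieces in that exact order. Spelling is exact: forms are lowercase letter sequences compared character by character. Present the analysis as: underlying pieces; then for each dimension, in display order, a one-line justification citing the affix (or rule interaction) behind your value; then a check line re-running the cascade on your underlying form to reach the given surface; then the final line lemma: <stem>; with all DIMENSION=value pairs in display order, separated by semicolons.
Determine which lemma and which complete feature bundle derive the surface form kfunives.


underlying: kf-unif-es
NUM=gu - signalled by the affix -es
ASPECT=ri - signalled by the affix kf-
check: kfunifes -> kfunives
lemma: unif; NUM=gu; ASPECT=ri


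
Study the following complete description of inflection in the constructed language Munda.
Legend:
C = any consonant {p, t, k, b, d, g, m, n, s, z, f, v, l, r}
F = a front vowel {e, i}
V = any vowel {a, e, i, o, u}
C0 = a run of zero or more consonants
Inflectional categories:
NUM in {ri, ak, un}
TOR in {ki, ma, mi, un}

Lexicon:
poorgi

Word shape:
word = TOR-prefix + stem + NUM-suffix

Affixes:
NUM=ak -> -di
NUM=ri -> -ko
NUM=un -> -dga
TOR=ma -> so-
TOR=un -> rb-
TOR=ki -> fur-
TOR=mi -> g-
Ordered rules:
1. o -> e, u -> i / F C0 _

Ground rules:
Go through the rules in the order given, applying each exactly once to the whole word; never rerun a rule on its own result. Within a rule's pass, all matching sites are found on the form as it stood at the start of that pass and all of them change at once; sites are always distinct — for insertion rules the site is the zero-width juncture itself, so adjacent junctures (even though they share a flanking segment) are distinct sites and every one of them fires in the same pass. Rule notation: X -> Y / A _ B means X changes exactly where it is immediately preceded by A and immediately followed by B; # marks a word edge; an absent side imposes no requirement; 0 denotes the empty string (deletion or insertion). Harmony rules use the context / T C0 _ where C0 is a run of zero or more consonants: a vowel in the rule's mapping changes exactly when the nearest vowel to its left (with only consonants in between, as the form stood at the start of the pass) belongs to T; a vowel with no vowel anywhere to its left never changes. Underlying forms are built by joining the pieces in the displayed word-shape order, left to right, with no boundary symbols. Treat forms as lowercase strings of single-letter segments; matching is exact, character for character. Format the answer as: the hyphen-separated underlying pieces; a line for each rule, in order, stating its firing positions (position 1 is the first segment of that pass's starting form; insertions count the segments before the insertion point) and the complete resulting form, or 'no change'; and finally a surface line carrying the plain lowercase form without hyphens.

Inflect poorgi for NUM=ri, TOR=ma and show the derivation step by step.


underlying: so-poorgi-ko
1. o -> e, u -> i / F C0 _: fires at position(s) 10: sopoorgike
surface: sopoorgike


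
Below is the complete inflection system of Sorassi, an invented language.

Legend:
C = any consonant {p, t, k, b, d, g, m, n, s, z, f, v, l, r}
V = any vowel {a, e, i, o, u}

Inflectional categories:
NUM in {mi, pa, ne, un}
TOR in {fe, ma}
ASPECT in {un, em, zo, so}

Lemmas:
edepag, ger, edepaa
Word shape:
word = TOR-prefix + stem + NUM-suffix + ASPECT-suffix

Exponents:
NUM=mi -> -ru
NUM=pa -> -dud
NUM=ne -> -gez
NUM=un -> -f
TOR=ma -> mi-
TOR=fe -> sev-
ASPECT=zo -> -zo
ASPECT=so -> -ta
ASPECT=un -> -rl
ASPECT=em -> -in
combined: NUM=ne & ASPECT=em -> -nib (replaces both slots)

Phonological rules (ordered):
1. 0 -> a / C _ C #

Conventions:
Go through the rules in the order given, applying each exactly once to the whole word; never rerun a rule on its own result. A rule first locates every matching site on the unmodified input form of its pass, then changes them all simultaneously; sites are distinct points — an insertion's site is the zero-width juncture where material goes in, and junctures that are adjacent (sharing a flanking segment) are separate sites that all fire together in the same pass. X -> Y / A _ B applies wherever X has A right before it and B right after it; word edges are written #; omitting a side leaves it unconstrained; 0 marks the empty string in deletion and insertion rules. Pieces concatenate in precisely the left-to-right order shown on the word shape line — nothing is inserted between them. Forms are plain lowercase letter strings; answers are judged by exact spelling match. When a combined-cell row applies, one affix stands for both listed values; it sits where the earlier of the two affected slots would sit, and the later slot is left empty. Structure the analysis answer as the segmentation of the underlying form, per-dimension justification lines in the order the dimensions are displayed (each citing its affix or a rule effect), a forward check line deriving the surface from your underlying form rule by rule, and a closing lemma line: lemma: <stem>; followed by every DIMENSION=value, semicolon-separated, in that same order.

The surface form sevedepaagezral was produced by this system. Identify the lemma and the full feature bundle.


underlying: sev-edepaa-gez-rl
NUM=ne - signalled by the affix -gez
TOR=fe - signalled by the affix sev-
ASPECT=un - signalled by the affix -rl
check: sevedepaagezrl -> sevedepaagezral
lemma: edepaa; NUM=ne; TOR=fe; ASPECT=un


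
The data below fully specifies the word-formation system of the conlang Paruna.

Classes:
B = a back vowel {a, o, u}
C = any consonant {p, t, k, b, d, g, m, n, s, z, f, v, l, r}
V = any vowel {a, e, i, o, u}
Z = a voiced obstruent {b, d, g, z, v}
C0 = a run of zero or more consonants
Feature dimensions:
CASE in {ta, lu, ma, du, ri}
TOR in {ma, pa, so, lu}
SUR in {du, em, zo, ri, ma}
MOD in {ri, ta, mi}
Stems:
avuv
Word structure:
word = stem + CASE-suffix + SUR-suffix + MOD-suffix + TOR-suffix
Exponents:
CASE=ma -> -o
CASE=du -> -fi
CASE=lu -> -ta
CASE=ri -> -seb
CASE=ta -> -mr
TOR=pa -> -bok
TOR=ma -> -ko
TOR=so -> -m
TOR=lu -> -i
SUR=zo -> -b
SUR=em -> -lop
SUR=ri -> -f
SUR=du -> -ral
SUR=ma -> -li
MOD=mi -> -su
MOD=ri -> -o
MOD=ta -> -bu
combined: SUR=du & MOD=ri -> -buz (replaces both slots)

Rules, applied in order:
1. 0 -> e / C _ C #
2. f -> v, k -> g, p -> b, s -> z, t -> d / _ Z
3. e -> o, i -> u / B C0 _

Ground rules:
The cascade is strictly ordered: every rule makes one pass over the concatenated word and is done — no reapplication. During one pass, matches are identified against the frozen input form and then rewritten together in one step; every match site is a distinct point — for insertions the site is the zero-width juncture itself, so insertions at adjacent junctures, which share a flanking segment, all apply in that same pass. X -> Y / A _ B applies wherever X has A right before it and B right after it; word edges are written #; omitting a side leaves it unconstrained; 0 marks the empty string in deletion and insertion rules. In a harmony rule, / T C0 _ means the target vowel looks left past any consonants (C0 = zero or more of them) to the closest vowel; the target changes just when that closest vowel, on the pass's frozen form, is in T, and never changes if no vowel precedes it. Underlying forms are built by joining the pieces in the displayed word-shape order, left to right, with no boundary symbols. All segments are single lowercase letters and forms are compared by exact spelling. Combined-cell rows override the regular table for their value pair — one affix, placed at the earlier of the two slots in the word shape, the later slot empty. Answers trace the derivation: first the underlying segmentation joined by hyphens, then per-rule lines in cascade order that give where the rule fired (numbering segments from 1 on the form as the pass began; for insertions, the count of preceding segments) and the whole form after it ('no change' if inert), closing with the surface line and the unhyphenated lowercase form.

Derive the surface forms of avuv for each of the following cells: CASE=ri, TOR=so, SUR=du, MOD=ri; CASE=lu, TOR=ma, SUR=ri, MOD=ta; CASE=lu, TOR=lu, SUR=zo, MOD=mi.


cell CASE=ri, TOR=so, SUR=du, MOD=ri:
underlying: avuv-seb-buz-m
1. 0 -> e / C _ C #: inserts after position(s) 10: avuvsebbuzem
2. f -> v, k -> g, p -> b, s -> z, t -> d / _ Z: no change
3. e -> o, i -> u / B C0 _: fires at position(s) 6, 11: avuvsobbuzom
surface: avuvsobbuzom

cell CASE=lu, TOR=ma, SUR=ri, MOD=ta:
underlying: avuv-ta-f-bu-ko
1. 0 -> e / C _ C #: no change
2. f -> v, k -> g, p -> b, s -> z, t -> d / _ Z: fires at position(s) 7: avuvtavbuko
3. e -> o, i -> u / B C0 _: no change
surface: avuvtavbuko

cell CASE=lu, TOR=lu, SUR=zo, MOD=mi:
underlying: avuv-ta-b-su-i
1. 0 -> e / C _ C #: no change
2. f -> v, k -> g, p -> b, s -> z, t -> d / _ Z: no change
3. e -> o, i -> u / B C0 _: fires at position(s) 10: avuvtabsuu
surface: avuvtabsuu


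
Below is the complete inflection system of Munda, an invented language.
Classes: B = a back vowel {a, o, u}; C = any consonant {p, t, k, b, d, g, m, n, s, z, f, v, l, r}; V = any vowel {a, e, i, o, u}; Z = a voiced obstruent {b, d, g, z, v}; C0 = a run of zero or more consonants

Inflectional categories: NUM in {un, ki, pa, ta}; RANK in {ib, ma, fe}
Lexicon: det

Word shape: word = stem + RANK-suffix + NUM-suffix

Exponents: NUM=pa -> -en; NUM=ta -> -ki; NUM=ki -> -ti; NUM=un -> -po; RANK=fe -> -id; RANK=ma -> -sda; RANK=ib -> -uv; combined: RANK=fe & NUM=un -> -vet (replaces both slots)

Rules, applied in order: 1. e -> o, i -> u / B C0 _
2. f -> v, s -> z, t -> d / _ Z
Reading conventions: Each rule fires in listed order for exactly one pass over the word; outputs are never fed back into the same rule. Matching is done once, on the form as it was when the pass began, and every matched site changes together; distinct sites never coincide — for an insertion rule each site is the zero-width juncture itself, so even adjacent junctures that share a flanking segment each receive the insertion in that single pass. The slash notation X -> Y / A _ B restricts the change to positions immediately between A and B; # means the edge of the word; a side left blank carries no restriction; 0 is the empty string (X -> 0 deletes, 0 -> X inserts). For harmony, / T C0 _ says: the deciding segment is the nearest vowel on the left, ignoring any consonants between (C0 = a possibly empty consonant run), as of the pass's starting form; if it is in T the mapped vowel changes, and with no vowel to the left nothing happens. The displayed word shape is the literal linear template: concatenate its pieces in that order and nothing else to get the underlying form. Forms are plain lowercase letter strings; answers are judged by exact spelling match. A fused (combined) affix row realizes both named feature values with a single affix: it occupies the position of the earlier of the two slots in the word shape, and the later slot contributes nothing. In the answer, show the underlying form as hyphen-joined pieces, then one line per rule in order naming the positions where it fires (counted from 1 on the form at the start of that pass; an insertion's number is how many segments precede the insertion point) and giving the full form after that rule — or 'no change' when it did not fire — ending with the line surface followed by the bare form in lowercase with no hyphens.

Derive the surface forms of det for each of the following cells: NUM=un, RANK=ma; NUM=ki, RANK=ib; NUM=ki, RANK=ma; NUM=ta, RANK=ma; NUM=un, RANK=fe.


cell NUM=un, RANK=ma:
underlying: det-sda-po
1. e -> o, i -> u / B C0 _: no change
2. f -> v, s -> z, t -> d / _ Z: fires at position(s) 4: detzdapo
surface: detzdapo

cell NUM=ki, RANK=ib:
underlying: det-uv-ti
1. e -> o, i -> u / B C0 _: fires at position(s) 7: detuvtu
2. f -> v, s -> z, t -> d / _ Z: no change
surface: detuvtu

cell NUM=ki, RANK=ma:
underlying: det-sda-ti
1. e -> o, i -> u / B C0 _: fires at position(s) 8: detsdatu
2. f -> v, s -> z, t -> d / _ Z: fires at position(s) 4: detzdatu
surface: detzdatu

cell NUM=ta, RANK=ma:
underlying: det-sda-ki
1. e -> o, i -> u / B C0 _: fires at position(s) 8: detsdaku
2. f -> v, s -> z, t -> d / _ Z: fires at position(s) 4: detzdaku
surface: detzdaku

cell NUM=un, RANK=fe:
underlying: det-vet
1. e -> o, i -> u / B C0 _: no change
2. f -> v, s -> z, t -> d / _ Z: fires at position(s) 3: dedvet
surface: dedvet


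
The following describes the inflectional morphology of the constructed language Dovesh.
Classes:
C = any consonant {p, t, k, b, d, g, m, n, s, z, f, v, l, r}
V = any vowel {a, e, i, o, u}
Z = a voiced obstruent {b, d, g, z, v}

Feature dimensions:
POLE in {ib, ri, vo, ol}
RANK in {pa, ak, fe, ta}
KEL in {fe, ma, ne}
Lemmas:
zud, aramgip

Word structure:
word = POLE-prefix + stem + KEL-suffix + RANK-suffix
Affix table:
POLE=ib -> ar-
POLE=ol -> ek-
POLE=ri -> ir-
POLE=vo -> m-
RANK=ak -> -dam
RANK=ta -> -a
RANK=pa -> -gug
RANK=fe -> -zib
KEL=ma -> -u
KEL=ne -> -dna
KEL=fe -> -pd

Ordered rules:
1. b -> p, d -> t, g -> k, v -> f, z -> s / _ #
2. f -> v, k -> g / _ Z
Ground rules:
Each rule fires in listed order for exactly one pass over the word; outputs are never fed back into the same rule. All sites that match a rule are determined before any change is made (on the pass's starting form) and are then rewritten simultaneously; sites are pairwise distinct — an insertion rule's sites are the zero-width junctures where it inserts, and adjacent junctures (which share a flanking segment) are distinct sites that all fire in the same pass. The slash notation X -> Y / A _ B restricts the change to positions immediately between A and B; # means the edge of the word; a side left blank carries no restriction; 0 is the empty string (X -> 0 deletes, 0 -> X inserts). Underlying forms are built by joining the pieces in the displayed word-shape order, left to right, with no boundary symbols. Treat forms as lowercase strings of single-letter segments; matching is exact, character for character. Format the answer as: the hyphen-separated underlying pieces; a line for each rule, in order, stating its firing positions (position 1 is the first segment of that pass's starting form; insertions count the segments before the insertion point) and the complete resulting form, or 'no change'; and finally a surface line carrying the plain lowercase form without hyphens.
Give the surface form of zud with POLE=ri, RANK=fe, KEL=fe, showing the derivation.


underlying: ir-zud-pd-zib
1. b -> p, d -> t, g -> k, v -> f, z -> s / _ #: fires at position(s) 10: irzudpdzip
2. f -> v, k -> g / _ Z: no change
surface: irzudpdzip


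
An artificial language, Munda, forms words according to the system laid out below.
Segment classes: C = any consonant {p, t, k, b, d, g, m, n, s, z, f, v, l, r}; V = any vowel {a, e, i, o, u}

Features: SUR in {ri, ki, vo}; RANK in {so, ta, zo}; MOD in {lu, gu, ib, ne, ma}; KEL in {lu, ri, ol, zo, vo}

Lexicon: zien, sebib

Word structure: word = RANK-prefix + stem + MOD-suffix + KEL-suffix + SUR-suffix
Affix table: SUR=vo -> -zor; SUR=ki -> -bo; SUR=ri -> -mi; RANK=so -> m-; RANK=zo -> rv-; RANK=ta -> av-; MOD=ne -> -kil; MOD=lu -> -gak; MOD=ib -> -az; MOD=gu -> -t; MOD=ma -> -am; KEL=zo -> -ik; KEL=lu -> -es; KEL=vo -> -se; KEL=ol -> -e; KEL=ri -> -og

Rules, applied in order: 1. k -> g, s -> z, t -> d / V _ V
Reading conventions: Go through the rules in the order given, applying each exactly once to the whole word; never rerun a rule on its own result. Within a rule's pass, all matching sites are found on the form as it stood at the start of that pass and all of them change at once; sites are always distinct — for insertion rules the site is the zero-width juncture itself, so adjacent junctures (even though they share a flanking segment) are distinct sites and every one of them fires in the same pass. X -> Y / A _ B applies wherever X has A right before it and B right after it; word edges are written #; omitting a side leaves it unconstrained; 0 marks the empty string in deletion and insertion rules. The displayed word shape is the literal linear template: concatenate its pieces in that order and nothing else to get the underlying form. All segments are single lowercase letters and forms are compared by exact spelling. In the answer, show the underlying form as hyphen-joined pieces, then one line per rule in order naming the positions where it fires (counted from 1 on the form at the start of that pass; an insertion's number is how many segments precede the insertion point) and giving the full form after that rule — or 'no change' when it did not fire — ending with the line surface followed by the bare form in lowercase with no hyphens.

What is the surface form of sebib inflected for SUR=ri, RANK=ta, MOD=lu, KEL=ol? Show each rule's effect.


underlying: av-sebib-gak-e-mi
1. k -> g, s -> z, t -> d / V _ V: fires at position(s) 10: avsebibgagemi
surface: avsebibgagemi


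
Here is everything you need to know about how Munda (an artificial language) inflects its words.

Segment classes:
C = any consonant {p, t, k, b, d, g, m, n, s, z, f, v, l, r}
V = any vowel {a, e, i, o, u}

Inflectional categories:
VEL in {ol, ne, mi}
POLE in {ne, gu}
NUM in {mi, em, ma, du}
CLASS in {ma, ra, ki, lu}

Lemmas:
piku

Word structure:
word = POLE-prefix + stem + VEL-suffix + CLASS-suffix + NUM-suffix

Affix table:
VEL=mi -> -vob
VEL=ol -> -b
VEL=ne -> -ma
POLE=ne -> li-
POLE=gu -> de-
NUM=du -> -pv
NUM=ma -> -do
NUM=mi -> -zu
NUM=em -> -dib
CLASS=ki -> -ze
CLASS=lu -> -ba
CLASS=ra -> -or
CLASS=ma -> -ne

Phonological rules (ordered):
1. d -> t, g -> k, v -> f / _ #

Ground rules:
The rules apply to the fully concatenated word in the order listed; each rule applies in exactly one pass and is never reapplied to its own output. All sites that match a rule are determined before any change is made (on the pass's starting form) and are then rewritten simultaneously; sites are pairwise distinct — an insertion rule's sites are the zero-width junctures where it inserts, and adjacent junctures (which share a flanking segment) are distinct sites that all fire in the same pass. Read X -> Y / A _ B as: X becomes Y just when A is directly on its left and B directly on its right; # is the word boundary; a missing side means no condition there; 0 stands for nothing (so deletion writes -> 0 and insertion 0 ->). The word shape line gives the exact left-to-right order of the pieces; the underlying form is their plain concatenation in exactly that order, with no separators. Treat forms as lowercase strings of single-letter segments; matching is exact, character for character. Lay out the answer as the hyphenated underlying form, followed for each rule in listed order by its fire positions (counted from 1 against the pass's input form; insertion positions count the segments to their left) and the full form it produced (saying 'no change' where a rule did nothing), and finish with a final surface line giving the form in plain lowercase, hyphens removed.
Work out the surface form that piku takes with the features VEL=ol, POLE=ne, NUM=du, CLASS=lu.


underlying: li-piku-b-ba-pv
1. d -> t, g -> k, v -> f / _ #: fires at position(s) 11: lipikubbapf
surface: lipikubbapf


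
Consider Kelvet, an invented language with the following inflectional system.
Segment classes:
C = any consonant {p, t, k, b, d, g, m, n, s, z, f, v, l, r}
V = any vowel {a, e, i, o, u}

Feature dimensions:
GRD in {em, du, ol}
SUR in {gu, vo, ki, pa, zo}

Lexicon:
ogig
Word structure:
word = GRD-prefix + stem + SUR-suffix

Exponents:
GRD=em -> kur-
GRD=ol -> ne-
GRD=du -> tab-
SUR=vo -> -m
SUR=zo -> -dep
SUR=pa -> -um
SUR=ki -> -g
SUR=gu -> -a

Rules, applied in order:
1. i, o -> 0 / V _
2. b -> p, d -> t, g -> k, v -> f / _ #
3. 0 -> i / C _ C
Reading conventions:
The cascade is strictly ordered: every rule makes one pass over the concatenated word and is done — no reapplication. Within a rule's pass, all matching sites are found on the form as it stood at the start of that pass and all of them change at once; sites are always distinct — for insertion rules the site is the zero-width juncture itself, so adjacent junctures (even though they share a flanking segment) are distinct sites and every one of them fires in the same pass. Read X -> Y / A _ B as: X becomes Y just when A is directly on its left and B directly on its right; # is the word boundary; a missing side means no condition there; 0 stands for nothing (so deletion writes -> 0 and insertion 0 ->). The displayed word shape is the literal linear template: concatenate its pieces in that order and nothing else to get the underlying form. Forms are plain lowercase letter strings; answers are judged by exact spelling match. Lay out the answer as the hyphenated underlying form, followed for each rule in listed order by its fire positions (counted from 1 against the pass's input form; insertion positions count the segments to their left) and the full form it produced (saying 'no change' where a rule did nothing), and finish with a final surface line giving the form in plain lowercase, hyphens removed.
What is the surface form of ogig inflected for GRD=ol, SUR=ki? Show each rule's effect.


underlying: ne-ogig-g
1. i, o -> 0 / V _: fires at position(s) 3: negigg
2. b -> p, d -> t, g -> k, v -> f / _ #: fires at position(s) 6: negigk
3. 0 -> i / C _ C: inserts after position(s) 5: negigik
surface: negigik


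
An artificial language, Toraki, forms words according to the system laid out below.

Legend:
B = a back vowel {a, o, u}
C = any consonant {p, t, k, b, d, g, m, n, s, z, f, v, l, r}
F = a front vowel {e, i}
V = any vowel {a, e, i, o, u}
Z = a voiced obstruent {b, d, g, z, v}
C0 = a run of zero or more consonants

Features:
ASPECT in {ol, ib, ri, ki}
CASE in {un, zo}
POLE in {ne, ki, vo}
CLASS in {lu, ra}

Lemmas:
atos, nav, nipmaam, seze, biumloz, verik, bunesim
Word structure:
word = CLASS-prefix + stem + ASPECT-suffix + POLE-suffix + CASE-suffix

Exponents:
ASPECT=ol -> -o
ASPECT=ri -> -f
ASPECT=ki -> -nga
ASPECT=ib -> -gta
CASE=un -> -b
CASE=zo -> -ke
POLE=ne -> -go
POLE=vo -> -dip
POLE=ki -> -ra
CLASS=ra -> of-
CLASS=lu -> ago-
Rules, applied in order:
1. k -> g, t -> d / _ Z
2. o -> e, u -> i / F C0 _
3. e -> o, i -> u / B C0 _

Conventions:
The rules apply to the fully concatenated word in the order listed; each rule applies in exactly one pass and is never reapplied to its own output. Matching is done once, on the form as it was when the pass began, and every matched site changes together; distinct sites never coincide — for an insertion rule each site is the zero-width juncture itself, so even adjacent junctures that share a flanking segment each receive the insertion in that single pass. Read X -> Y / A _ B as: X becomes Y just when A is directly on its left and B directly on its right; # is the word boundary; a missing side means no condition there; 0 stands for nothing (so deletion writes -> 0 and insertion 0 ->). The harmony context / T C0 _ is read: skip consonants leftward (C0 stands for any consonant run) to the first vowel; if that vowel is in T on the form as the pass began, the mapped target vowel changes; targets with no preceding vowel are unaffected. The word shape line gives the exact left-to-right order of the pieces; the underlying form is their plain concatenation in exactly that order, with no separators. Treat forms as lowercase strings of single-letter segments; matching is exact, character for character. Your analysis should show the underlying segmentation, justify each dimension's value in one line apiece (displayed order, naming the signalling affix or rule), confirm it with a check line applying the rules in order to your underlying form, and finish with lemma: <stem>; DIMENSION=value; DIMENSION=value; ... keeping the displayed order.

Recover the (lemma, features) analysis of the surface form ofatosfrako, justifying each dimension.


underlying: of-atos-f-ra-ke
ASPECT=ri - signalled by the affix -f
CASE=zo - signalled by the affix -ke
POLE=ki - signalled by the affix -ra
CLASS=ra - signalled by the affix of-
check: ofatosfrake -> ofatosfrake -> ofatosfrake -> ofatosfrako
lemma: atos; ASPECT=ri; CASE=zo; POLE=ki; CLASS=ra


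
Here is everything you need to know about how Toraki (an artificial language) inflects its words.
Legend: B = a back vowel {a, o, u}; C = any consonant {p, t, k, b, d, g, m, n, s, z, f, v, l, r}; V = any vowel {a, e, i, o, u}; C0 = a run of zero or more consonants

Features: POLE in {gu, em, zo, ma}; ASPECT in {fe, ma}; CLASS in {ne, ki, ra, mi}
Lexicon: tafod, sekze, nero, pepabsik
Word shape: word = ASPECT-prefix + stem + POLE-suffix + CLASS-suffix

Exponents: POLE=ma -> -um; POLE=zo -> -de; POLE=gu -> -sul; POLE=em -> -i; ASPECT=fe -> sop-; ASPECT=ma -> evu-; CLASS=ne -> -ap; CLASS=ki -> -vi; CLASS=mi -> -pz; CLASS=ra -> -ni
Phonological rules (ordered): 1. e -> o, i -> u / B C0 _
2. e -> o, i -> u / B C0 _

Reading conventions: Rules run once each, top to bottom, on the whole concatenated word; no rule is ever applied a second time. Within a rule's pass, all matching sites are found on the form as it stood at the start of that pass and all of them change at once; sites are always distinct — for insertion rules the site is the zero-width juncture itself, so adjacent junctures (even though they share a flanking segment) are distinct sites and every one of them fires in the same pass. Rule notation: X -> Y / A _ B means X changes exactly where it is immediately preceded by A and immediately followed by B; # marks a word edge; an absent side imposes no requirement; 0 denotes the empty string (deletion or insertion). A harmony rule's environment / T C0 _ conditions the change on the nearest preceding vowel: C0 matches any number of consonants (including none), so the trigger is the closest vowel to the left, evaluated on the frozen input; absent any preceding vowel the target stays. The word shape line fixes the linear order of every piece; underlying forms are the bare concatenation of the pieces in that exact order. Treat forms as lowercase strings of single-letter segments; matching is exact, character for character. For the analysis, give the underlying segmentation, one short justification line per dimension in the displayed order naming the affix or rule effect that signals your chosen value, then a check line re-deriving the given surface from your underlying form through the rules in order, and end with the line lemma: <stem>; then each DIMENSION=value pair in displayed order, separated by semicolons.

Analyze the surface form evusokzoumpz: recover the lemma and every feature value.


underlying: evu-sekze-um-pz
POLE=ma - signalled by the affix -um
ASPECT=ma - signalled by the affix evu-
CLASS=mi - signalled by the affix -pz
check: evusekzeumpz -> evusokzeumpz -> evusokzoumpz
lemma: sekze; POLE=ma; ASPECT=ma; CLASS=mi


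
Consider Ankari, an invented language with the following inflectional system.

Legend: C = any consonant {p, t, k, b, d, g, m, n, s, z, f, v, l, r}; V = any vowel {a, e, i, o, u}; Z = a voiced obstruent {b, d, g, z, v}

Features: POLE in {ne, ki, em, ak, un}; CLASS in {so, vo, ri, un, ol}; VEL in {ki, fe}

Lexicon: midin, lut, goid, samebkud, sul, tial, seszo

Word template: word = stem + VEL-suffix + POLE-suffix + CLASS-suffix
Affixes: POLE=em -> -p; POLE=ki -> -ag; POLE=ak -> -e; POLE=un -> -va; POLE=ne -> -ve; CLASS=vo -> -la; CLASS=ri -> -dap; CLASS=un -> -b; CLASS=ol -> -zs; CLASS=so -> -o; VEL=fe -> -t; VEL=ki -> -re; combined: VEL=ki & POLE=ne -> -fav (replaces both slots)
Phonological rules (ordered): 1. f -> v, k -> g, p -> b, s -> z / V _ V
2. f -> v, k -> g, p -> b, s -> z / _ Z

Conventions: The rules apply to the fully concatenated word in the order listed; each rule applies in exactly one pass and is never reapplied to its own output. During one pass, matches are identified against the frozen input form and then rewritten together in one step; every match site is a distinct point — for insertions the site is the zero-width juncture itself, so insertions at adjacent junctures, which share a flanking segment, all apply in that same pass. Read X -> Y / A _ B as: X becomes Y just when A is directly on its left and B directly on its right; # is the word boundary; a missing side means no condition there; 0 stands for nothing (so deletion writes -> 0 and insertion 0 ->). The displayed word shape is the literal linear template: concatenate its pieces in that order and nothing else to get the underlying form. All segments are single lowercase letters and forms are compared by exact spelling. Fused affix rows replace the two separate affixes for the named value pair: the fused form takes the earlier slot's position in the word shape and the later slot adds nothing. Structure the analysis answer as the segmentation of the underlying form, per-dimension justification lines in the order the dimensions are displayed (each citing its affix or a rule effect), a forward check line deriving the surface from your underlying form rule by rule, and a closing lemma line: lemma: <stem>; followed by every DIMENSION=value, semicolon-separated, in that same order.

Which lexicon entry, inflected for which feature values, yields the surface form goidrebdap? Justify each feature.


underlying: goid-re-p-dap
POLE=em - signalled by the affix -p
CLASS=ri - signalled by the affix -dap
VEL=ki - signalled by the affix -re
check: goidrepdap -> goidrepdap -> goidrebdap
lemma: goid; POLE=em; CLASS=ri; VEL=ki


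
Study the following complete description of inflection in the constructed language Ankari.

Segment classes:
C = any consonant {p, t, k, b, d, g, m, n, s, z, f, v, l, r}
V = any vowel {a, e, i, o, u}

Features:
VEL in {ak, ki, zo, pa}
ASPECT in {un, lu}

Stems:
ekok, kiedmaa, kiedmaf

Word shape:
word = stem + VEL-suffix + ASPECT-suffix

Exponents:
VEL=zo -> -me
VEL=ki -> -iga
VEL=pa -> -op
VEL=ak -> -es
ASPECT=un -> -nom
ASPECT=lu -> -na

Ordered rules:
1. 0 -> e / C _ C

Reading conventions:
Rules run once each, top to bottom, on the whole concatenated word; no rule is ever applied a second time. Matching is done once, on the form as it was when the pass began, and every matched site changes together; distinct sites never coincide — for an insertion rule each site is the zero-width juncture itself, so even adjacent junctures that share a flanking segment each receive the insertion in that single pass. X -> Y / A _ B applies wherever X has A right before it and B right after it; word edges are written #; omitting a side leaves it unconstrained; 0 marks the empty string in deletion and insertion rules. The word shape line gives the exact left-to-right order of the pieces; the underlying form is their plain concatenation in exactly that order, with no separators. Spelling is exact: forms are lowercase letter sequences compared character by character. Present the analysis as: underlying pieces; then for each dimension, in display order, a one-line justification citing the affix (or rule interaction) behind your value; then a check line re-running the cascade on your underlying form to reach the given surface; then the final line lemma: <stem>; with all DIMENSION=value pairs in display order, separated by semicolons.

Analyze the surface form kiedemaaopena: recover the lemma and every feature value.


underlying: kiedmaa-op-na
VEL=pa - signalled by the affix -op
ASPECT=lu - signalled by the affix -na
check: kiedmaaopna -> kiedemaaopena
lemma: kiedmaa; VEL=pa; ASPECT=lu


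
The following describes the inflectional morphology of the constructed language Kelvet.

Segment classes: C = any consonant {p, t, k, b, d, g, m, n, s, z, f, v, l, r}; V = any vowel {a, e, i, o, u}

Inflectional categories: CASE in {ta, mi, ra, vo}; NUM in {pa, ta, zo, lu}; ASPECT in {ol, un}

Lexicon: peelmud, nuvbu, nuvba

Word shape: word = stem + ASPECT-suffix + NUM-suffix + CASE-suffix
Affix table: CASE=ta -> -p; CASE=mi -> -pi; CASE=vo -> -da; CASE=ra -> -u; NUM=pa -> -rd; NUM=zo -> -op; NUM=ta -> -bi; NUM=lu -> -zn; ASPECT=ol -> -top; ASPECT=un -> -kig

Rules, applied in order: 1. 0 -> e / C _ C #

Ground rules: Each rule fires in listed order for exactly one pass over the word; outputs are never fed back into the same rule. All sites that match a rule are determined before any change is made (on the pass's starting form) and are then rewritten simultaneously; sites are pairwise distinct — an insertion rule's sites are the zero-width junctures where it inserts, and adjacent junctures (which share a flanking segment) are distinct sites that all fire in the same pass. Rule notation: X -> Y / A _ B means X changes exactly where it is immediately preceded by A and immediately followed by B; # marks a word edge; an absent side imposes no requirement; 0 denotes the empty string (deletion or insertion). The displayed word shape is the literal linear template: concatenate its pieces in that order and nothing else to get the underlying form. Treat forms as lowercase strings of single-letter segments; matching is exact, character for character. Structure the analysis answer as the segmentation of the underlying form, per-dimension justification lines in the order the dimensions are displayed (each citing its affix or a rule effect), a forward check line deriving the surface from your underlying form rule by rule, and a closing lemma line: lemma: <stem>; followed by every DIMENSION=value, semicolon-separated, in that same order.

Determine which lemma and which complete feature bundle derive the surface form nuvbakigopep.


underlying: nuvba-kig-op-p
CASE=ta - signalled by the affix -p
NUM=zo - signalled by the affix -op
ASPECT=un - signalled by the affix -kig
check: nuvbakigopp -> nuvbakigopep
lemma: nuvba; CASE=ta; NUM=zo; ASPECT=un


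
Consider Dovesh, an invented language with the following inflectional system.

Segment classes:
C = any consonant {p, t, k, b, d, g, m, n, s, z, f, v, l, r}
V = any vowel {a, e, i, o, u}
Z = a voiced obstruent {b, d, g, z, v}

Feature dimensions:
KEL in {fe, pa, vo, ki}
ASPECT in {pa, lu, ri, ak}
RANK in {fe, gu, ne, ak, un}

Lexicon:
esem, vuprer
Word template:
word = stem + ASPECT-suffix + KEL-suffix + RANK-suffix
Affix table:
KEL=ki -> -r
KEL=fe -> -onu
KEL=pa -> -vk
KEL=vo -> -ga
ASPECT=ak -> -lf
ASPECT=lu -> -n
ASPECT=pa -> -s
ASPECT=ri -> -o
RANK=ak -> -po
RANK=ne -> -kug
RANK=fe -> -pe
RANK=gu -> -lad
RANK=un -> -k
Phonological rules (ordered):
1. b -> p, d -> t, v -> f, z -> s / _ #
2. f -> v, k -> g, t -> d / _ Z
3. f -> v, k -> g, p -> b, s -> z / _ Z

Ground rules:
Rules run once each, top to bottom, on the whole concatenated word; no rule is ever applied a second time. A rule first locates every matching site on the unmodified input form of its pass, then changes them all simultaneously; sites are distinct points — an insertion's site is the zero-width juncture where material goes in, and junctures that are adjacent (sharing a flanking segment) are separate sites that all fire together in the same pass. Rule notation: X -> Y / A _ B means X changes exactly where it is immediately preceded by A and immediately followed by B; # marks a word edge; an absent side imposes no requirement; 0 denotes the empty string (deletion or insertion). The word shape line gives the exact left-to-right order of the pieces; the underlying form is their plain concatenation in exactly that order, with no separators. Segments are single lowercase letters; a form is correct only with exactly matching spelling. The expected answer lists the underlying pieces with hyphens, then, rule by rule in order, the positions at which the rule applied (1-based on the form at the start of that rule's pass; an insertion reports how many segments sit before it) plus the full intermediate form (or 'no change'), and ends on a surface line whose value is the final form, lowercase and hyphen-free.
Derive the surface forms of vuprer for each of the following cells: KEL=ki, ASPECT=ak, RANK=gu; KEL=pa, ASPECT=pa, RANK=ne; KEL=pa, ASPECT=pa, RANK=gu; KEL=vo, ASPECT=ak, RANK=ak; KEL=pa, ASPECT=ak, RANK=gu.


cell KEL=ki, ASPECT=ak, RANK=gu:
underlying: vuprer-lf-r-lad
1. b -> p, d -> t, v -> f, z -> s / _ #: fires at position(s) 12: vuprerlfrlat
2. f -> v, k -> g, t -> d / _ Z: no change
3. f -> v, k -> g, p -> b, s -> z / _ Z: no change
surface: vuprerlfrlat

cell KEL=pa, ASPECT=pa, RANK=ne:
underlying: vuprer-s-vk-kug
1. b -> p, d -> t, v -> f, z -> s / _ #: no change
2. f -> v, k -> g, t -> d / _ Z: no change
3. f -> v, k -> g, p -> b, s -> z / _ Z: fires at position(s) 7: vuprerzvkkug
surface: vuprerzvkkug

cell KEL=pa, ASPECT=pa, RANK=gu:
underlying: vuprer-s-vk-lad
1. b -> p, d -> t, v -> f, z -> s / _ #: fires at position(s) 12: vuprersvklat
2. f -> v, k -> g, t -> d / _ Z: no change
3. f -> v, k -> g, p -> b, s -> z / _ Z: fires at position(s) 7: vuprerzvklat
surface: vuprerzvklat

cell KEL=vo, ASPECT=ak, RANK=ak:
underlying: vuprer-lf-ga-po
1. b -> p, d -> t, v -> f, z -> s / _ #: no change
2. f -> v, k -> g, t -> d / _ Z: fires at position(s) 8: vuprerlvgapo
3. f -> v, k -> g, p -> b, s -> z / _ Z: no change
surface: vuprerlvgapo

cell KEL=pa, ASPECT=ak, RANK=gu:
underlying: vuprer-lf-vk-lad
1. b -> p, d -> t, v -> f, z -> s / _ #: fires at position(s) 13: vuprerlfvklat
2. f -> v, k -> g, t -> d / _ Z: fires at position(s) 8: vuprerlvvklat
3. f -> v, k -> g, p -> b, s -> z / _ Z: no change
surface: vuprerlvvklat


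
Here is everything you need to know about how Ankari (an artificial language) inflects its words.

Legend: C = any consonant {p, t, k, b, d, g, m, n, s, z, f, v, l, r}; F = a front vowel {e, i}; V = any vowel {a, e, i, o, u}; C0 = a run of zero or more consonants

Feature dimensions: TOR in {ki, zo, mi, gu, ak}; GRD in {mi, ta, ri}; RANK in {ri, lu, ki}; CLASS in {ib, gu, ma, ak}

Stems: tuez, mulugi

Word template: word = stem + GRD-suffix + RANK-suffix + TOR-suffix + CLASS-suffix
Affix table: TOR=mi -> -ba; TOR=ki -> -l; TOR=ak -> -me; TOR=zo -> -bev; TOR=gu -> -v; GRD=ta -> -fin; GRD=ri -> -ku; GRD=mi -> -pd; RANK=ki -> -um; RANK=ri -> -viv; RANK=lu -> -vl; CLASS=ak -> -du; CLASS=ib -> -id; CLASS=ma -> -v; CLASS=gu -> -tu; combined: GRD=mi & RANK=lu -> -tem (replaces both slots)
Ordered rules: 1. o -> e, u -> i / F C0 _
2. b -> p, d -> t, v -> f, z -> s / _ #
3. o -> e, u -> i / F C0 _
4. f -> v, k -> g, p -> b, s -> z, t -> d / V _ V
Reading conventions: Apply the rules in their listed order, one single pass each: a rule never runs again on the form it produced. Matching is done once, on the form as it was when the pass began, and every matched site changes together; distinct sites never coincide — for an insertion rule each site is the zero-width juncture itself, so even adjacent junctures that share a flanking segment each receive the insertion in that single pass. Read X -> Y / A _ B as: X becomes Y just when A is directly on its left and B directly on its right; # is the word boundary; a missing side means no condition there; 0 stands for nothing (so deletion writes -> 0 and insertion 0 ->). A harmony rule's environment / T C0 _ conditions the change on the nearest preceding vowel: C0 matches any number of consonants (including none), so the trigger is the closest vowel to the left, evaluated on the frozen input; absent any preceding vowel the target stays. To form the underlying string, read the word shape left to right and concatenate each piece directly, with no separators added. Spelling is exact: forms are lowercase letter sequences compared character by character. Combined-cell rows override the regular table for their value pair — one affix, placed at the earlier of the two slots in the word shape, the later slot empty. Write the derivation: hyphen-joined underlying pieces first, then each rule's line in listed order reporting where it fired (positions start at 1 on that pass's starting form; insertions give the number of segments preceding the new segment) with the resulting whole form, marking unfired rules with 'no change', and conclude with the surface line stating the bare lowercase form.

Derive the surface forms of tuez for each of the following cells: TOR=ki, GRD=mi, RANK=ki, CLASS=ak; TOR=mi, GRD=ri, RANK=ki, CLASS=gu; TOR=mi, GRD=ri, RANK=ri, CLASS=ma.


cell TOR=ki, GRD=mi, RANK=ki, CLASS=ak:
underlying: tuez-pd-um-l-du
1. o -> e, u -> i / F C0 _: fires at position(s) 7: tuezpdimldu
2. b -> p, d -> t, v -> f, z -> s / _ #: no change
3. o -> e, u -> i / F C0 _: fires at position(s) 11: tuezpdimldi
4. f -> v, k -> g, p -> b, s -> z, t -> d / V _ V: no change
surface: tuezpdimldi

cell TOR=mi, GRD=ri, RANK=ki, CLASS=gu:
underlying: tuez-ku-um-ba-tu
1. o -> e, u -> i / F C0 _: fires at position(s) 6: tuezkiumbatu
2. b -> p, d -> t, v -> f, z -> s / _ #: no change
3. o -> e, u -> i / F C0 _: fires at position(s) 7: tuezkiimbatu
4. f -> v, k -> g, p -> b, s -> z, t -> d / V _ V: fires at position(s) 11: tuezkiimbadu
surface: tuezkiimbadu

cell TOR=mi, GRD=ri, RANK=ri, CLASS=ma:
underlying: tuez-ku-viv-ba-v
1. o -> e, u -> i / F C0 _: fires at position(s) 6: tuezkivivbav
2. b -> p, d -> t, v -> f, z -> s / _ #: fires at position(s) 12: tuezkivivbaf
3. o -> e, u -> i / F C0 _: no change
4. f -> v, k -> g, p -> b, s -> z, t -> d / V _ V: no change
surface: tuezkivivbaf
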